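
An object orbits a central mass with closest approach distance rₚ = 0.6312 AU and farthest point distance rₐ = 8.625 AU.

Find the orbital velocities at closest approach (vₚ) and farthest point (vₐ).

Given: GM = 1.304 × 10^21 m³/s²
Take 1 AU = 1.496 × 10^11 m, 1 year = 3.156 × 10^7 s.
rₚ = 0.6312 AU = 9.44275 × 10^10 m
rₐ = 8.625 AU = 1.2903 × 10^12 m
GM = 1.304 × 10^21 m³/s²
a = (rₚ + rₐ)/2 = 6.92364 × 10^11 m
Vis-viva: v² = GM (2/r − 1/a)
vₚ² = 1.304 × 10^21 × (2.11803 × 10^-11 − 1.44433 × 10^-12) = 2.57357 × 10^10 m²/s²
vₚ = 160423 m/s ≈ 33.84 AU/year
vₐ² = 1.304 × 10^21 × (1.55003 × 10^-12 − 1.44433 × 10^-12) = 1.37832 × 10^8 m²/s²
vₐ = 11740.2 m/s ≈ 2.477 AU/year

Final answer: vₚ = 33.84 AU/year, vₐ = 2.477 AU/year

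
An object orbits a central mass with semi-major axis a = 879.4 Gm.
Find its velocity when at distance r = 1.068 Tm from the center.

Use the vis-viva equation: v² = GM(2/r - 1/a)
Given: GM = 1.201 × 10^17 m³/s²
a = 879.4 Gm = 8.794 × 10^11 m
r = 1.068 Tm = 1.068 × 10^12 m
GM = 1.201 × 10^17 m³/s²
2/r − 1/a = 1.87266 × 10^-12 − 1.13714 × 10^-12 = 7.3552 × 10^-13 m⁻¹
v² = GM (2/r − 1/a) = 88336 m²/s²
v = 297.214 m/s ≈ 297.2 m/s

Final answer: 297.2 m/s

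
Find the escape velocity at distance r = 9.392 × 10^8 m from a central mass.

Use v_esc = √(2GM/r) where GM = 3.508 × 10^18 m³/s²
r = 9.392 × 10^8 m
GM = 3.508 × 10^18 m³/s²
2GM/r = 2 × (3.508 × 10^18) / (9.392 × 10^8) = 7.47019 × 10^9 m²/s²
v_esc = √(2GM/r) = 86430.2 m/s ≈ 86.43 km/s

Final answer: 86.43 km/s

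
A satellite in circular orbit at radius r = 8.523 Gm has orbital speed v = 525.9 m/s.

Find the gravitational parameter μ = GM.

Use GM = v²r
r = 8.523 Gm = 8.523 × 10^9 m
v = 525.9 m/s
v² = 276571 m²/s²
GM = v²r = 276571 × 8.523 × 10^9 = 2.35721 × 10^15 m³/s²
GM ≈ 2.357 × 10^15 m³/s²

Final answer: GM = 2.357 × 10^15 m³/s²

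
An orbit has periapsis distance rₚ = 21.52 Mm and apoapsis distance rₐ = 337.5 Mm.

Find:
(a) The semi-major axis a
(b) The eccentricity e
rₚ = 21.52 Mm = 2.152 × 10^7 m
rₐ = 337.5 Mm = 3.375 × 10^8 m
(a) a = (rₚ + rₐ)/2 = 1.7951 × 10^8 m ≈ 179.5 Mm
(b) e = (rₐ − rₚ)/(rₐ + rₚ) = (3.1598 × 10^8) / (3.5902 × 10^8) = 0.880118

Final answer:
(a) a = 179.5 Mm
(b) e = 0.8801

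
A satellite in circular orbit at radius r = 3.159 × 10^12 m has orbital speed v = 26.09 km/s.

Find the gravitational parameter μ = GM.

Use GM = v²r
r = 3.159 × 10^12 m
v = 26.09 km/s = 26090 m/s
v² = 6.80688 × 10^8 m²/s²
GM = v²r = 6.80688 × 10^8 × 3.159 × 10^12 = 2.15029 × 10^21 m³/s²
GM ≈ 2.15 × 10^21 m³/s²

Final answer: GM = 2.15 × 10^21 m³/s²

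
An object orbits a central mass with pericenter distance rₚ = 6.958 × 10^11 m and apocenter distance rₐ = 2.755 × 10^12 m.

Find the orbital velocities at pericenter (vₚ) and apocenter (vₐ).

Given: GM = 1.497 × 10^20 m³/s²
rₚ = 6.958 × 10^11 m
rₐ = 2.755 × 10^12 m
GM = 1.497 × 10^20 m³/s²
a = (rₚ + rₐ)/2 = 1.7254 × 10^12 m
Vis-viva: v² = GM (2/r − 1/a)
vₚ² = 1.497 × 10^20 × (2.87439 × 10^-12 − 5.79576 × 10^-13) = 3.43534 × 10^8 m²/s²
vₚ = 18534.7 m/s ≈ 18.53 km/s
vₐ² = 1.497 × 10^20 × (7.25953 × 10^-13 − 5.79576 × 10^-13) = 2.19126 × 10^7 m²/s²
vₐ = 4681.09 m/s ≈ 4.681 km/s

Final answer: vₚ = 18.53 km/s, vₐ = 4.681 km/s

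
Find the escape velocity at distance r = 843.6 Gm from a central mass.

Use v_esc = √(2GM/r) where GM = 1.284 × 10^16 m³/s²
r = 843.6 Gm = 8.436 × 10^11 m
GM = 1.284 × 10^16 m³/s²
2GM/r = 2 × (1.284 × 10^16) / (8.436 × 10^11) = 30441 m²/s²
v_esc = √(2GM/r) = 174.473 m/s ≈ 174.5 m/s

Final answer: 174.5 m/s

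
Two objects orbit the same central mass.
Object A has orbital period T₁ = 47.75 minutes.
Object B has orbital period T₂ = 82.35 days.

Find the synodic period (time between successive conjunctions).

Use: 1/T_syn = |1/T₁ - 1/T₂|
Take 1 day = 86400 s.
T₁ = 47.75 minutes = 2865 s
T₂ = 82.35 days = 7.11504 × 10^6 s
1/T₁ = 0.00034904 s⁻¹
1/T₂ = 1.40547 × 10^-7 s⁻¹
|1/T₁ − 1/T₂| = 0.0003489 s⁻¹
T_syn = 1 / |1/T₁ − 1/T₂| = 2866.15 s ≈ 47.77 minutes

Final answer: T_syn = 47.77 minutes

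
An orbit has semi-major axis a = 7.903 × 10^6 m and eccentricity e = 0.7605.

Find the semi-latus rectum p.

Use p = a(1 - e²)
a = 7.903 × 10^6 m
e = 0.7605,  e² = 0.57836,  1 − e² = 0.42164
p = a(1 − e²) = 7.903 × 10^6 m × 0.42164 = 3.33222 × 10^6 m ≈ 3.332 × 10^6 m

Final answer: p = 3.332 × 10^6 m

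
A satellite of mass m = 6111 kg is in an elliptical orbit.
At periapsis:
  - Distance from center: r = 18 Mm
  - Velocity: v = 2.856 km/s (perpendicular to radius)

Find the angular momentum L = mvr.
r = 18 Mm = 1.8 × 10^7 m
v = 2.856 km/s = 2856 m/s
vr = 2856 × 1.8 × 10^7 = 5.1408 × 10^10 m²/s
L = m × vr = 6111 × 5.1408 × 10^10 = 3.14154 × 10^14 kg·m²/s ≈ 3.142 × 10^14 kg·m²/s

Final answer: L = 3.142 × 10^14 kg·m²/s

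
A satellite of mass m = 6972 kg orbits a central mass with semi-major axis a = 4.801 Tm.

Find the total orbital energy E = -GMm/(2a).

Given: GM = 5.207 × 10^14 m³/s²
a = 4.801 Tm = 4.801 × 10^12 m
GM = 5.207 × 10^14 m³/s²
2a = 9.602 × 10^12 m
GMm = 5.207 × 10^14 × 6972 = 3.63032 × 10^18 m³·kg/s²
E = −GMm/(2a) = -378080 J ≈ -378.1 kJ

Final answer: -378.1 kJ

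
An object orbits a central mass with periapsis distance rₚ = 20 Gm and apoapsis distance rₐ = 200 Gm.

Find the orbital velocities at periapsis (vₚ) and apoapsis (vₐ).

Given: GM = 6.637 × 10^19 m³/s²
rₚ = 20 Gm = 2 × 10^10 m
rₐ = 200 Gm = 2 × 10^11 m
GM = 6.637 × 10^19 m³/s²
a = (rₚ + rₐ)/2 = 1.1 × 10^11 m
Vis-viva: v² = GM (2/r − 1/a)
vₚ² = 6.637 × 10^19 × (1 × 10^-10 − 9.09091 × 10^-12) = 6.03364 × 10^9 m²/s²
vₚ = 77676.5 m/s ≈ 77.68 km/s
vₐ² = 6.637 × 10^19 × (1 × 10^-11 − 9.09091 × 10^-12) = 6.03364 × 10^7 m²/s²
vₐ = 7767.65 m/s ≈ 7.768 km/s

Final answer: vₚ = 77.68 km/s, vₐ = 7.768 km/s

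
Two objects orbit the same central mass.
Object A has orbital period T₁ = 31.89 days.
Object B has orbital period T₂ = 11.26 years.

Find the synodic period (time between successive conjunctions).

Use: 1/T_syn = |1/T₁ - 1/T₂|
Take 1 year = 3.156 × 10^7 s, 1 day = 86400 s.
T₁ = 31.89 days = 2.7553 × 10^6 s
T₂ = 11.26 years = 3.55366 × 10^8 s
1/T₁ = 3.62937 × 10^-7 s⁻¹
1/T₂ = 2.814 × 10^-9 s⁻¹
|1/T₁ − 1/T₂| = 3.60123 × 10^-7 s⁻¹
T_syn = 1 / |1/T₁ − 1/T₂| = 2.77683 × 10^6 s ≈ 32.14 days

Final answer: T_syn = 32.14 days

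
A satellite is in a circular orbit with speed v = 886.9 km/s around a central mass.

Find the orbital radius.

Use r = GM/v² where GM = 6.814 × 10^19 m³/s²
v = 886.9 km/s = 886900 m/s
GM = 6.814 × 10^19 m³/s²
v² = 7.86592 × 10^11 m²/s²
r = GM/v² = (6.814 × 10^19) / (7.86592 × 10^11) = 8.66269 × 10^7 m ≈ 8.663 × 10^7 m

Final answer: 8.663 × 10^7 m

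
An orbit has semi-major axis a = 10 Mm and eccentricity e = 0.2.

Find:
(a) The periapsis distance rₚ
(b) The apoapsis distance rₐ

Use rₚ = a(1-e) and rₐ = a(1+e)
a = 10 Mm = 1 × 10^7 m
e = 0.2:  1 − e = 0.8,  1 + e = 1.2
(a) rₚ = a(1 − e) = 1 × 10^7 m × 0.8 = 8 × 10^6 m ≈ 8 Mm
(b) rₐ = a(1 + e) = 1 × 10^7 m × 1.2 = 1.2 × 10^7 m ≈ 12 Mm

Final answer:
(a) rₚ = 8 Mm
(b) rₐ = 12 Mm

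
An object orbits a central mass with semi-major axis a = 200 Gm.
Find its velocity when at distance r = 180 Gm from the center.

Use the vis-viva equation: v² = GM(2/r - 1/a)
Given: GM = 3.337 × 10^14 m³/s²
a = 200 Gm = 2 × 10^11 m
r = 180 Gm = 1.8 × 10^11 m
GM = 3.337 × 10^14 m³/s²
2/r − 1/a = 1.11111 × 10^-11 − 5 × 10^-12 = 6.11111 × 10^-12 m⁻¹
v² = GM (2/r − 1/a) = 2039.28 m²/s²
v = 45.1584 m/s ≈ 45.16 m/s

Final answer: 45.16 m/s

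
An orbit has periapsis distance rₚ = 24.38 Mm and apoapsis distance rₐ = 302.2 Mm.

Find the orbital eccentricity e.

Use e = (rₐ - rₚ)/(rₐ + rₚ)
rₚ = 24.38 Mm = 2.438 × 10^7 m
rₐ = 302.2 Mm = 3.022 × 10^8 m
rₐ − rₚ = 2.7782 × 10^8 m
rₐ + rₚ = 3.2658 × 10^8 m
e = (rₐ − rₚ)/(rₐ + rₚ) = 0.850695

Final answer: e = 0.8507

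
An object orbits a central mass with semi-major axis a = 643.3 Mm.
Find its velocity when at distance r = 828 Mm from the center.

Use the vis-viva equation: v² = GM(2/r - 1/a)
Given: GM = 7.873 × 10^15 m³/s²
a = 643.3 Mm = 6.433 × 10^8 m
r = 828 Mm = 8.28 × 10^8 m
GM = 7.873 × 10^15 m³/s²
2/r − 1/a = 2.41546 × 10^-9 − 1.55448 × 10^-9 = 8.60974 × 10^-10 m⁻¹
v² = GM (2/r − 1/a) = 6.77845 × 10^6 m²/s²
v = 2603.55 m/s ≈ 2.604 km/s

Final answer: 2.604 km/s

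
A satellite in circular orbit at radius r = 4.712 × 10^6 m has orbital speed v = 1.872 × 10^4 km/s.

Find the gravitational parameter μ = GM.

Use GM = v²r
r = 4.712 × 10^6 m
v = 1.872 × 10^4 km/s = 1.872 × 10^7 m/s
v² = 3.50438 × 10^14 m²/s²
GM = v²r = 3.50438 × 10^14 × 4.712 × 10^6 = 1.65127 × 10^21 m³/s²
GM ≈ 1.651 × 10^21 m³/s²

Final answer: GM = 1.651 × 10^21 m³/s²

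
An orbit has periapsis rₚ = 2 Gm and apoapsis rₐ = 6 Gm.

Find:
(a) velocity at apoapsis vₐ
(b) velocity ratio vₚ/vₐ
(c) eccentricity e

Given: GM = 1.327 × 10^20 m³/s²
rₚ = 2 Gm = 2 × 10^9 m
rₐ = 6 Gm = 6 × 10^9 m
GM = 1.327 × 10^20 m³/s²
a = (rₚ + rₐ)/2 = 4 × 10^9 m
e = (rₐ − rₚ)/(rₐ + rₚ) = (4 × 10^9) / (8 × 10^9) = 0.5
(a) vₐ² = GM (2/rₐ − 1/a) = 1.327 × 10^20 × (3.33333 × 10^-10 − 2.5 × 10^-10) = 1.10583 × 10^10 m²/s²;  vₐ = 105159 m/s ≈ 105.2 km/s
(b) vₚ/vₐ = rₐ/rₚ (angular momentum) = (6 × 10^9) / (2 × 10^9) = 3 ≈ 3
(c) e = 0.5 ≈ 0.5

Final answer:
(a) velocity at apoapsis vₐ = 105.2 km/s
(b) velocity ratio vₚ/vₐ = 3
(c) eccentricity e = 0.5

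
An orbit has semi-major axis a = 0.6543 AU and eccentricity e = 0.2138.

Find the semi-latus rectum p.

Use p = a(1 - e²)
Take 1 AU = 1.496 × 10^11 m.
a = 0.6543 AU = 9.78833 × 10^10 m
e = 0.2138,  e² = 0.0457104,  1 − e² = 0.95429
p = a(1 − e²) = 9.78833 × 10^10 m × 0.95429 = 9.3409 × 10^10 m ≈ 0.6244 AU

Final answer: p = 0.6244 AU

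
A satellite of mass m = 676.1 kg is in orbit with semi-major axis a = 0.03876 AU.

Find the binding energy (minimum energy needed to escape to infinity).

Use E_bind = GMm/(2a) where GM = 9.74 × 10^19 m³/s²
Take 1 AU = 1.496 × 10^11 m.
a = 0.03876 AU = 5.7985 × 10^9 m
GM = 9.74 × 10^19 m³/s²
m = 676.1 kg
GMm = 9.74 × 10^19 × 676.1 = 6.58521 × 10^22 m³·kg/s²
2a = 1.1597 × 10^10 m
E_bind = GMm/(2a) = 5.67838 × 10^12 J ≈ 5.678 TJ

Final answer: 5.678 TJ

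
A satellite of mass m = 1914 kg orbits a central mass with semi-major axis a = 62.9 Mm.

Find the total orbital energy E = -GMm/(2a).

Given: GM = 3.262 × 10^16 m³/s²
a = 62.9 Mm = 6.29 × 10^7 m
GM = 3.262 × 10^16 m³/s²
2a = 1.258 × 10^8 m
GMm = 3.262 × 10^16 × 1914 = 6.24347 × 10^19 m³·kg/s²
E = −GMm/(2a) = -4.96301 × 10^11 J ≈ -496.3 GJ

Final answer: -496.3 GJ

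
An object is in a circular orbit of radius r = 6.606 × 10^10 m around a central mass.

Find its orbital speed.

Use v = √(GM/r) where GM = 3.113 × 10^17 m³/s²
r = 6.606 × 10^10 m
GM = 3.113 × 10^17 m³/s²
GM/r = (3.113 × 10^17) / (6.606 × 10^10) = 4.71238 × 10^6 m²/s²
v = √(GM/r) = 2170.8 m/s ≈ 2.171 km/s

Final answer: 2.171 km/s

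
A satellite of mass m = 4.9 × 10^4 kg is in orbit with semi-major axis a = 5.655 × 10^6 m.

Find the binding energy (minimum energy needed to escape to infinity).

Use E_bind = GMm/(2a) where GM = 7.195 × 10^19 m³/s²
a = 5.655 × 10^6 m
GM = 7.195 × 10^19 m³/s²
m = 4.9 × 10^4 kg
GMm = 7.195 × 10^19 × 49000 = 3.52555 × 10^24 m³·kg/s²
2a = 1.131 × 10^7 m
E_bind = GMm/(2a) = 3.1172 × 10^17 J ≈ 311.7 PJ

Final answer: 311.7 PJ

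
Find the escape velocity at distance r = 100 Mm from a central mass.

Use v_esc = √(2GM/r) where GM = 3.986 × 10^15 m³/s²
r = 100 Mm = 1 × 10^8 m
GM = 3.986 × 10^15 m³/s²
2GM/r = 2 × (3.986 × 10^15) / (1 × 10^8) = 7.972 × 10^7 m²/s²
v_esc = √(2GM/r) = 8928.61 m/s ≈ 8.929 km/s

Final answer: 8.929 km/s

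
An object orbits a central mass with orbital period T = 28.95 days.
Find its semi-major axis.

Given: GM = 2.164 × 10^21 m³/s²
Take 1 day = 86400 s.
T = 28.95 days = 2.50128 × 10^6 s
GM = 2.164 × 10^21 m³/s²
Kepler's third law: a³ = GM T² / (4π²)
T² = 6.2564 × 10^12 s²
a³ = (2.164 × 10^21) × (6.2564 × 10^12) / (4π²) = 3.42943 × 10^32 m³
a = (a³)^(1/3) = 6.99961 × 10^10 m ≈ 7 × 10^10 m

Final answer: 7 × 10^10 m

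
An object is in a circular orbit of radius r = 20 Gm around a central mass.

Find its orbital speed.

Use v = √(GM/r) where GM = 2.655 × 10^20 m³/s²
r = 20 Gm = 2 × 10^10 m
GM = 2.655 × 10^20 m³/s²
GM/r = (2.655 × 10^20) / (2 × 10^10) = 1.3275 × 10^10 m²/s²
v = √(GM/r) = 115217 m/s ≈ 115.2 km/s

Final answer: 115.2 km/s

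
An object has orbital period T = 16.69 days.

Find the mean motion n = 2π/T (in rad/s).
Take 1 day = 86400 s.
T = 16.69 days = 1.44202 × 10^6 s
n = 2π / (1.44202 × 10^6 s) = 4.35722 × 10^-6 rad/s ≈ 4.357 × 10^-6 rad/s

Final answer: n = 4.357 × 10^-6 rad/s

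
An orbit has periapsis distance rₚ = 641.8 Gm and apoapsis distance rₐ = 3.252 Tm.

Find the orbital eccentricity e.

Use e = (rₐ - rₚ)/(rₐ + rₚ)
rₚ = 641.8 Gm = 6.418 × 10^11 m
rₐ = 3.252 Tm = 3.252 × 10^12 m
rₐ − rₚ = 2.6102 × 10^12 m
rₐ + rₚ = 3.8938 × 10^12 m
e = (rₐ − rₚ)/(rₐ + rₚ) = 0.670348

Final answer: e = 0.6703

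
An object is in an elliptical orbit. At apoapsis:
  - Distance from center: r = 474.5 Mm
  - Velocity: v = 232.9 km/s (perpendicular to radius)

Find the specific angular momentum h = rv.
r = 474.5 Mm = 4.745 × 10^8 m
v = 232.9 km/s = 232900 m/s
h = rv = 4.745 × 10^8 × 232900 = 1.10511 × 10^14 m²/s ≈ 1.105 × 10^14 m²/s

Final answer: h = 1.105 × 10^14 m²/s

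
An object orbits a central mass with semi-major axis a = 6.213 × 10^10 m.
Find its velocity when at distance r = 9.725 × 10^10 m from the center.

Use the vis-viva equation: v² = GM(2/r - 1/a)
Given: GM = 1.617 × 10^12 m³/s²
a = 6.213 × 10^10 m
r = 9.725 × 10^10 m
GM = 1.617 × 10^12 m³/s²
2/r − 1/a = 2.05656 × 10^-11 − 1.60953 × 10^-11 = 4.47027 × 10^-12 m⁻¹
v² = GM (2/r − 1/a) = 7.22842 m²/s²
v = 2.68857 m/s ≈ 2.689 m/s

Final answer: 2.689 m/s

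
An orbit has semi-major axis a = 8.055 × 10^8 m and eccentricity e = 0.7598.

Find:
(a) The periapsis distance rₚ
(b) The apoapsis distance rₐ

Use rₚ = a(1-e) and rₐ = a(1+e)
a = 8.055 × 10^8 m
e = 0.7598:  1 − e = 0.2402,  1 + e = 1.7598
(a) rₚ = a(1 − e) = 8.055 × 10^8 m × 0.2402 = 1.93481 × 10^8 m ≈ 1.935 × 10^8 m
(b) rₐ = a(1 + e) = 8.055 × 10^8 m × 1.7598 = 1.41752 × 10^9 m ≈ 1.418 × 10^9 m

Final answer:
(a) rₚ = 1.935 × 10^8 m
(b) rₐ = 1.418 × 10^9 m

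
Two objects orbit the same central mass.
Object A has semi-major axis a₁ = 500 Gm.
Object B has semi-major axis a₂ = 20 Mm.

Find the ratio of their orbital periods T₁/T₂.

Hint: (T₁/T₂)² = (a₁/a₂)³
a₁ = 500 Gm = 5 × 10^11 m
a₂ = 20 Mm = 2 × 10^7 m
a₁/a₂ = 25000
T₁/T₂ = (a₁/a₂)^(3/2) = (25000)^1.5 = 3.95285 × 10^6

Final answer: T₁/T₂ = 3.953 × 10^6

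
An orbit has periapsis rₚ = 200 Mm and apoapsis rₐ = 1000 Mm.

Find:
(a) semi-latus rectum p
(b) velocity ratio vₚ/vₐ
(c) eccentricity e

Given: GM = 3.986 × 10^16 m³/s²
rₚ = 200 Mm = 2 × 10^8 m
rₐ = 1000 Mm = 1 × 10^9 m
GM = 3.986 × 10^16 m³/s²
a = (rₚ + rₐ)/2 = 6 × 10^8 m
e = (rₐ − rₚ)/(rₐ + rₚ) = (8 × 10^8) / (1.2 × 10^9) = 0.666667
(a) 1 − e² = 0.555556;  p = a(1 − e²) = 6 × 10^8 × 0.555556 = 3.33333 × 10^8 m ≈ 333.3 Mm
(b) vₚ/vₐ = rₐ/rₚ (angular momentum) = (1 × 10^9) / (2 × 10^8) = 5 ≈ 5
(c) e = 0.666667 ≈ 0.6667

Final answer:
(a) semi-latus rectum p = 333.3 Mm
(b) velocity ratio vₚ/vₐ = 5
(c) eccentricity e = 0.6667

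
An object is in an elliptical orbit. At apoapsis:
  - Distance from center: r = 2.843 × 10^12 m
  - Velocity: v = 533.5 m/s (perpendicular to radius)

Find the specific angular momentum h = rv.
r = 2.843 × 10^12 m
v = 533.5 m/s
h = rv = 2.843 × 10^12 × 533.5 = 1.51674 × 10^15 m²/s ≈ 1.517 × 10^15 m²/s

Final answer: h = 1.517 × 10^15 m²/s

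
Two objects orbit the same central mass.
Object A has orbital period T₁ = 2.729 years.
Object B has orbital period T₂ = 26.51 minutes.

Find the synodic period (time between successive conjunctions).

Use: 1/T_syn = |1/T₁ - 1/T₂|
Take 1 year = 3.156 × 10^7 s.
T₁ = 2.729 years = 8.61272 × 10^7 s
T₂ = 26.51 minutes = 1590.6 s
1/T₁ = 1.16107 × 10^-8 s⁻¹
1/T₂ = 0.000628694 s⁻¹
|1/T₁ − 1/T₂| = 0.000628682 s⁻¹
T_syn = 1 / |1/T₁ − 1/T₂| = 1590.63 s ≈ 26.51 minutes

Final answer: T_syn = 26.51 minutes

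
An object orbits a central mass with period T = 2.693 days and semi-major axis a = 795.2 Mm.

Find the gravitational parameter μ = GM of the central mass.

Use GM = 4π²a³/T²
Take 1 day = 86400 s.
T = 2.693 days = 232675 s
a = 795.2 Mm = 7.952 × 10^8 m
a³ = 5.02839 × 10^26 m³
T² = 5.41377 × 10^10 s²
GM = 4π² × (5.02839 × 10^26) / (5.41377 × 10^10) = 3.66681 × 10^17 m³/s²
GM ≈ 3.667 × 10^17 m³/s²

Final answer: GM = 3.667 × 10^17 m³/s²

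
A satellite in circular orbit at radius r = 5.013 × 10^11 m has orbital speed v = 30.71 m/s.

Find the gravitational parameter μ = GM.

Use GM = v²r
r = 5.013 × 10^11 m
v = 30.71 m/s
v² = 943.104 m²/s²
GM = v²r = 943.104 × 5.013 × 10^11 = 4.72778 × 10^14 m³/s²
GM ≈ 4.728 × 10^14 m³/s²

Final answer: GM = 4.728 × 10^14 m³/s²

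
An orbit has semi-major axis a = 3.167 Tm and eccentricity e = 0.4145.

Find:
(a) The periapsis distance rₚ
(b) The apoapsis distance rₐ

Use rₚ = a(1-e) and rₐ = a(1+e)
a = 3.167 Tm = 3.167 × 10^12 m
e = 0.4145:  1 − e = 0.5855,  1 + e = 1.4145
(a) rₚ = a(1 − e) = 3.167 × 10^12 m × 0.5855 = 1.85428 × 10^12 m ≈ 1.854 Tm
(b) rₐ = a(1 + e) = 3.167 × 10^12 m × 1.4145 = 4.47972 × 10^12 m ≈ 4.48 Tm

Final answer:
(a) rₚ = 1.854 Tm
(b) rₐ = 4.48 Tm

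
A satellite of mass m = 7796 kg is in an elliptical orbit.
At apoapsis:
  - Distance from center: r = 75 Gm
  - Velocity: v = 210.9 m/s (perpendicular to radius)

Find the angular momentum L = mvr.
r = 75 Gm = 7.5 × 10^10 m
v = 210.9 m/s
vr = 210.9 × 7.5 × 10^10 = 1.58175 × 10^13 m²/s
L = m × vr = 7796 × 1.58175 × 10^13 = 1.23313 × 10^17 kg·m²/s ≈ 1.233 × 10^17 kg·m²/s

Final answer: L = 1.233 × 10^17 kg·m²/s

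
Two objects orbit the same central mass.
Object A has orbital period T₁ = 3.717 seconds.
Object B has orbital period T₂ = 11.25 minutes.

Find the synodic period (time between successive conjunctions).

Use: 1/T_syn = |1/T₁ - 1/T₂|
T₁ = 3.717 seconds
T₂ = 11.25 minutes = 675 s
1/T₁ = 0.269034 s⁻¹
1/T₂ = 0.00148148 s⁻¹
|1/T₁ − 1/T₂| = 0.267553 s⁻¹
T_syn = 1 / |1/T₁ − 1/T₂| = 3.73758 s ≈ 3.738 seconds

Final answer: T_syn = 3.738 seconds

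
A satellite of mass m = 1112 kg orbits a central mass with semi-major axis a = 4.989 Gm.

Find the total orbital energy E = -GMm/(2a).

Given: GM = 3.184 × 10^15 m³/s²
a = 4.989 Gm = 4.989 × 10^9 m
GM = 3.184 × 10^15 m³/s²
2a = 9.978 × 10^9 m
GMm = 3.184 × 10^15 × 1112 = 3.54061 × 10^18 m³·kg/s²
E = −GMm/(2a) = -3.54841 × 10^8 J ≈ -354.8 MJ

Final answer: -354.8 MJ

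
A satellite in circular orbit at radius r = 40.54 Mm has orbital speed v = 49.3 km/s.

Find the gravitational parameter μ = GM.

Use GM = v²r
r = 40.54 Mm = 4.054 × 10^7 m
v = 49.3 km/s = 49300 m/s
v² = 2.43049 × 10^9 m²/s²
GM = v²r = 2.43049 × 10^9 × 4.054 × 10^7 = 9.85321 × 10^16 m³/s²
GM ≈ 9.853 × 10^16 m³/s²

Final answer: GM = 9.853 × 10^16 m³/s²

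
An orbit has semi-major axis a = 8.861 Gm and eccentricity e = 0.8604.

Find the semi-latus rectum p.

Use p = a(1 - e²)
a = 8.861 Gm = 8.861 × 10^9 m
e = 0.8604,  e² = 0.740288,  1 − e² = 0.259712
p = a(1 − e²) = 8.861 × 10^9 m × 0.259712 = 2.30131 × 10^9 m ≈ 2.301 Gm

Final answer: p = 2.301 Gm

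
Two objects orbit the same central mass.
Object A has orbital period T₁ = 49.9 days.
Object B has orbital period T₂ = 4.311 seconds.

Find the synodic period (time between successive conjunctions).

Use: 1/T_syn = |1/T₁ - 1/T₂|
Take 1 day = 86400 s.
T₁ = 49.9 days = 4.31136 × 10^6 s
T₂ = 4.311 seconds
1/T₁ = 2.31945 × 10^-7 s⁻¹
1/T₂ = 0.231965 s⁻¹
|1/T₁ − 1/T₂| = 0.231965 s⁻¹
T_syn = 1 / |1/T₁ − 1/T₂| = 4.311 s ≈ 4.311 seconds

Final answer: T_syn = 4.311 seconds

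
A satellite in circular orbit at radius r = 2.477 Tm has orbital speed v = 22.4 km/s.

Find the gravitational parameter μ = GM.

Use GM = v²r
r = 2.477 Tm = 2.477 × 10^12 m
v = 22.4 km/s = 22400 m/s
v² = 5.0176 × 10^8 m²/s²
GM = v²r = 5.0176 × 10^8 × 2.477 × 10^12 = 1.24286 × 10^21 m³/s²
GM ≈ 1.243 × 10^21 m³/s²

Final answer: GM = 1.243 × 10^21 m³/s²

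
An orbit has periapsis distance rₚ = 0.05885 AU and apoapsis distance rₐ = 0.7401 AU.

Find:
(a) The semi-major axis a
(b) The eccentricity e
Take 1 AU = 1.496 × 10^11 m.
rₚ = 0.05885 AU = 8.80396 × 10^9 m
rₐ = 0.7401 AU = 1.10719 × 10^11 m
(a) a = (rₚ + rₐ)/2 = 5.97615 × 10^10 m ≈ 0.3995 AU
(b) e = (rₐ − rₚ)/(rₐ + rₚ) = (1.01915 × 10^11) / (1.19523 × 10^11) = 0.852682

Final answer:
(a) a = 0.3995 AU
(b) e = 0.8527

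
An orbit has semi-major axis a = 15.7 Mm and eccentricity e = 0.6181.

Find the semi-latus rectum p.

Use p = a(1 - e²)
a = 15.7 Mm = 1.57 × 10^7 m
e = 0.6181,  e² = 0.382048,  1 − e² = 0.617952
p = a(1 − e²) = 1.57 × 10^7 m × 0.617952 = 9.70185 × 10^6 m ≈ 9.702 Mm

Final answer: p = 9.702 Mm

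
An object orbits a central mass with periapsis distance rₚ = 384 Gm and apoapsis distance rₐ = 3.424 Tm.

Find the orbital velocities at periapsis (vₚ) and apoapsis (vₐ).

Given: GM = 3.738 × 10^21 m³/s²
rₚ = 384 Gm = 3.84 × 10^11 m
rₐ = 3.424 Tm = 3.424 × 10^12 m
GM = 3.738 × 10^21 m³/s²
a = (rₚ + rₐ)/2 = 1.904 × 10^12 m
Vis-viva: v² = GM (2/r − 1/a)
vₚ² = 3.738 × 10^21 × (5.20833 × 10^-12 − 5.2521 × 10^-13) = 1.75055 × 10^10 m²/s²
vₚ = 132308 m/s ≈ 132.3 km/s
vₐ² = 3.738 × 10^21 × (5.84112 × 10^-13 − 5.2521 × 10^-13) = 2.20176 × 10^8 m²/s²
vₐ = 14838.3 m/s ≈ 14.84 km/s

Final answer: vₚ = 132.3 km/s, vₐ = 14.84 km/s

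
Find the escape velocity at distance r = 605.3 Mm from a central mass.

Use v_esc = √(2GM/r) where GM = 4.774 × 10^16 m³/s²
r = 605.3 Mm = 6.053 × 10^8 m
GM = 4.774 × 10^16 m³/s²
2GM/r = 2 × (4.774 × 10^16) / (6.053 × 10^8) = 1.5774 × 10^8 m²/s²
v_esc = √(2GM/r) = 12559.5 m/s ≈ 12.56 km/s

Final answer: 12.56 km/s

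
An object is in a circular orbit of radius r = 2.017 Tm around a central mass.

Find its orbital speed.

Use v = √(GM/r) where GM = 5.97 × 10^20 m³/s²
r = 2.017 Tm = 2.017 × 10^12 m
GM = 5.97 × 10^20 m³/s²
GM/r = (5.97 × 10^20) / (2.017 × 10^12) = 2.95984 × 10^8 m²/s²
v = √(GM/r) = 17204.2 m/s ≈ 17.2 km/s

Final answer: 17.2 km/s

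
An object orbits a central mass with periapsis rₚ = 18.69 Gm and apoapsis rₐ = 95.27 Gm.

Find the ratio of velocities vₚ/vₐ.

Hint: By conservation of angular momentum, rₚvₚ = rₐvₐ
rₚ = 18.69 Gm = 1.869 × 10^10 m
rₐ = 95.27 Gm = 9.527 × 10^10 m
rₚvₚ = rₐvₐ  ⇒  vₚ/vₐ = rₐ/rₚ
vₚ/vₐ = (9.527 × 10^10) / (1.869 × 10^10) = 5.09738

Final answer: vₚ/vₐ = 5.097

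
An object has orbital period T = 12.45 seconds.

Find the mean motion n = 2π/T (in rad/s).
T = 12.45 seconds
n = 2π / 12.45 s = 0.504674 rad/s ≈ 0.5047 rad/s

Final answer: n = 0.5047 rad/s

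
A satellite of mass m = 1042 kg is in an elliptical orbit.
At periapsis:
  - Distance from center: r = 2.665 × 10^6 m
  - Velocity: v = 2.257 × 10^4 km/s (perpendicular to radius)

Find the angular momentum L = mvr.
r = 2.665 × 10^6 m
v = 2.257 × 10^4 km/s = 2.257 × 10^7 m/s
vr = 2.257 × 10^7 × 2.665 × 10^6 = 6.0149 × 10^13 m²/s
L = m × vr = 1042 × 6.0149 × 10^13 = 6.26753 × 10^16 kg·m²/s ≈ 6.268 × 10^16 kg·m²/s

Final answer: L = 6.268 × 10^16 kg·m²/s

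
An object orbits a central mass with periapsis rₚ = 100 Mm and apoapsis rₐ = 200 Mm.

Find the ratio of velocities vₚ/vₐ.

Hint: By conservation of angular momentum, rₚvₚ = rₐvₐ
rₚ = 100 Mm = 1 × 10^8 m
rₐ = 200 Mm = 2 × 10^8 m
rₚvₚ = rₐvₐ  ⇒  vₚ/vₐ = rₐ/rₚ
vₚ/vₐ = (2 × 10^8) / (1 × 10^8) = 2

Final answer: vₚ/vₐ = 2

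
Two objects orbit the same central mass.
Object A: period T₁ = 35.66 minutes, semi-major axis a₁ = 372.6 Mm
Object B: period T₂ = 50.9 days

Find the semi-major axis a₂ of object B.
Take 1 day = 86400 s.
T₁ = 35.66 minutes = 2139.6 s
T₂ = 50.9 days = 4.39776 × 10^6 s
a₁ = 372.6 Mm = 3.726 × 10^8 m
Kepler's third law: (T₂/T₁)² = (a₂/a₁)³  ⇒  a₂ = a₁ (T₂/T₁)^(2/3)
T₂/T₁ = 2055.41
(T₂/T₁)^(2/3) = 161.659
a₂ = 3.726 × 10^8 m × 161.659 = 6.02341 × 10^10 m ≈ 60.23 Gm

Final answer: a₂ = 60.23 Gm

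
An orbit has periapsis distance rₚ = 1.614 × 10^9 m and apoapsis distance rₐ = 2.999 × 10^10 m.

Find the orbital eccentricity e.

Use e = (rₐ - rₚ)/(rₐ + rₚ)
rₚ = 1.614 × 10^9 m
rₐ = 2.999 × 10^10 m
rₐ − rₚ = 2.8376 × 10^10 m
rₐ + rₚ = 3.1604 × 10^10 m
e = (rₐ − rₚ)/(rₐ + rₚ) = 0.897861

Final answer: e = 0.8979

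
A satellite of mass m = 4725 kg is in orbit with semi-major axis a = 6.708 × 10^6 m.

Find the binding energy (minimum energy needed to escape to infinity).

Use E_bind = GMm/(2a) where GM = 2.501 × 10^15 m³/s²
a = 6.708 × 10^6 m
GM = 2.501 × 10^15 m³/s²
m = 4725 kg
GMm = 2.501 × 10^15 × 4725 = 1.18172 × 10^19 m³·kg/s²
2a = 1.3416 × 10^7 m
E_bind = GMm/(2a) = 8.80831 × 10^11 J ≈ 880.8 GJ

Final answer: 880.8 GJ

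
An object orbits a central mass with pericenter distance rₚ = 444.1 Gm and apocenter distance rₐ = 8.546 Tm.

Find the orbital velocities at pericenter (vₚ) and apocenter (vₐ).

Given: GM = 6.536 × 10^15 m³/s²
rₚ = 444.1 Gm = 4.441 × 10^11 m
rₐ = 8.546 Tm = 8.546 × 10^12 m
GM = 6.536 × 10^15 m³/s²
a = (rₚ + rₐ)/2 = 4.49505 × 10^12 m
Vis-viva: v² = GM (2/r − 1/a)
vₚ² = 6.536 × 10^15 × (4.50349 × 10^-12 − 2.22467 × 10^-13) = 27980.8 m²/s²
vₚ = 167.275 m/s ≈ 167.3 m/s
vₐ² = 6.536 × 10^15 × (2.34028 × 10^-13 − 2.22467 × 10^-13) = 75.5606 m²/s²
vₐ = 8.69256 m/s ≈ 8.693 m/s

Final answer: vₚ = 167.3 m/s, vₐ = 8.693 m/s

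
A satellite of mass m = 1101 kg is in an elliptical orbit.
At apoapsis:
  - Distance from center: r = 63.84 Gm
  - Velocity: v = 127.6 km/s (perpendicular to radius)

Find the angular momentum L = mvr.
r = 63.84 Gm = 6.384 × 10^10 m
v = 127.6 km/s = 127600 m/s
vr = 127600 × 6.384 × 10^10 = 8.14598 × 10^15 m²/s
L = m × vr = 1101 × 8.14598 × 10^15 = 8.96873 × 10^18 kg·m²/s ≈ 8.969 × 10^18 kg·m²/s

Final answer: L = 8.969 × 10^18 kg·m²/s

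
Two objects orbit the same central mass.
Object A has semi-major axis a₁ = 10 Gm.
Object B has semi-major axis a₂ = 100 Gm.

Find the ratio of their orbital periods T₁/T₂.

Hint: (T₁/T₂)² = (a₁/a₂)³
a₁ = 10 Gm = 1 × 10^10 m
a₂ = 100 Gm = 1 × 10^11 m
a₁/a₂ = 0.1
T₁/T₂ = (a₁/a₂)^(3/2) = (0.1)^1.5 = 0.0316228

Final answer: T₁/T₂ = 0.03162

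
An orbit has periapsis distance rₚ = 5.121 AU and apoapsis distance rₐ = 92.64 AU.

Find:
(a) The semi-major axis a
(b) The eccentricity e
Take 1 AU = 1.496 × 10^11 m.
rₚ = 5.121 AU = 7.66102 × 10^11 m
rₐ = 92.64 AU = 1.38589 × 10^13 m
(a) a = (rₚ + rₐ)/2 = 7.31252 × 10^12 m ≈ 48.88 AU
(b) e = (rₐ − rₚ)/(rₐ + rₚ) = (1.30928 × 10^13) / (1.4625 × 10^13) = 0.895234

Final answer:
(a) a = 48.88 AU
(b) e = 0.8952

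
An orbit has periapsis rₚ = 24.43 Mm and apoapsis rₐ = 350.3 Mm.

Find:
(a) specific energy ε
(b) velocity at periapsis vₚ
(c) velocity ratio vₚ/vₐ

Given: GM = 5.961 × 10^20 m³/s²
rₚ = 24.43 Mm = 2.443 × 10^7 m
rₐ = 350.3 Mm = 3.503 × 10^8 m
GM = 5.961 × 10^20 m³/s²
a = (rₚ + rₐ)/2 = 1.87365 × 10^8 m
e = (rₐ − rₚ)/(rₐ + rₚ) = (3.2587 × 10^8) / (3.7473 × 10^8) = 0.869613
(a) 2a = 3.7473 × 10^8 m;  ε = −GM/(2a) = -1.59075 × 10^12 J/kg ≈ -1591 GJ/kg
(b) vₚ² = GM (2/rₚ − 1/a) = 5.961 × 10^20 × (8.18666 × 10^-8 − 5.33718 × 10^-9) = 4.56192 × 10^13 m²/s²;  vₚ = 6.7542 × 10^6 m/s ≈ 6754 km/s
(c) vₚ/vₐ = rₐ/rₚ (angular momentum) = (3.503 × 10^8) / (2.443 × 10^7) = 14.3389 ≈ 14.34

Final answer:
(a) specific energy ε = -1591 GJ/kg
(b) velocity at periapsis vₚ = 6754 km/s
(c) velocity ratio vₚ/vₐ = 14.34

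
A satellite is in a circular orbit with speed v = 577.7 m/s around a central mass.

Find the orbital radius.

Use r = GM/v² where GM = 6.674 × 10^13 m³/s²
v = 577.7 m/s
GM = 6.674 × 10^13 m³/s²
v² = 333737 m²/s²
r = GM/v² = (6.674 × 10^13) / 333737 = 1.99978 × 10^8 m ≈ 200 Mm

Final answer: 200 Mm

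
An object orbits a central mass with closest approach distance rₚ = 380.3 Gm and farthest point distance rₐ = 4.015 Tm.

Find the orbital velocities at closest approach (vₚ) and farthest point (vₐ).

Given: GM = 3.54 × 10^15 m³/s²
rₚ = 380.3 Gm = 3.803 × 10^11 m
rₐ = 4.015 Tm = 4.015 × 10^12 m
GM = 3.54 × 10^15 m³/s²
a = (rₚ + rₐ)/2 = 2.19765 × 10^12 m
Vis-viva: v² = GM (2/r − 1/a)
vₚ² = 3.54 × 10^15 × (5.25901 × 10^-12 − 4.55032 × 10^-13) = 17006.1 m²/s²
vₚ = 130.407 m/s ≈ 130.4 m/s
vₐ² = 3.54 × 10^15 × (4.98132 × 10^-13 − 4.55032 × 10^-13) = 152.576 m²/s²
vₐ = 12.3522 m/s ≈ 12.35 m/s

Final answer: vₚ = 130.4 m/s, vₐ = 12.35 m/s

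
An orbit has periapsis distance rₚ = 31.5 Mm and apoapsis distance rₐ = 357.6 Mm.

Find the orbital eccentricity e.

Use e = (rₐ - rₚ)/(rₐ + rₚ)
rₚ = 31.5 Mm = 3.15 × 10^7 m
rₐ = 357.6 Mm = 3.576 × 10^8 m
rₐ − rₚ = 3.261 × 10^8 m
rₐ + rₚ = 3.891 × 10^8 m
e = (rₐ − rₚ)/(rₐ + rₚ) = 0.838088

Final answer: e = 0.8381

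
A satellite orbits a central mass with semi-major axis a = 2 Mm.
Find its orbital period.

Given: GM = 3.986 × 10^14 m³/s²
a = 2 Mm = 2 × 10^6 m
GM = 3.986 × 10^14 m³/s²
a³ = 8 × 10^18 m³
T = 2π √(a³/GM) = 2π √((8 × 10^18) / (3.986 × 10^14)) = 2π × 141.669 s
T = 890.136 s ≈ 14.84 minutes

Final answer: 14.84 minutes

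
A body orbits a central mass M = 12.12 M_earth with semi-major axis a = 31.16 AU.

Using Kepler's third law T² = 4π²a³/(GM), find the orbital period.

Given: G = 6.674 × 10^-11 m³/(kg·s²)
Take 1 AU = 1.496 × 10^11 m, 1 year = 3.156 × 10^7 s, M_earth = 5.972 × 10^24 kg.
M = 12.12 M_earth = 7.23806 × 10^25 kg
GM = G × M = 6.674 × 10^-11 × 7.23806 × 10^25 = 4.83068 × 10^15 m³/s²
a = 31.16 AU = 4.66154 × 10^12 m
a³ = 1.01295 × 10^38 m³
T = 2π √(a³/GM) = 2π √((1.01295 × 10^38) / (4.83068 × 10^15)) = 2π × 1.44807 × 10^11 s
T = 9.09849 × 10^11 s ≈ 2.883 × 10^4 years

Final answer: 2.883 × 10^4 years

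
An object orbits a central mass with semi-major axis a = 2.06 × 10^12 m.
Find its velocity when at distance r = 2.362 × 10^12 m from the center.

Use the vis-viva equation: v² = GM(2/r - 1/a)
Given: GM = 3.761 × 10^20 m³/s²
a = 2.06 × 10^12 m
r = 2.362 × 10^12 m
GM = 3.761 × 10^20 m³/s²
2/r − 1/a = 8.4674 × 10^-13 − 4.85437 × 10^-13 = 3.61303 × 10^-13 m⁻¹
v² = GM (2/r − 1/a) = 1.35886 × 10^8 m²/s²
v = 11657 m/s ≈ 11.66 km/s

Final answer: 11.66 km/s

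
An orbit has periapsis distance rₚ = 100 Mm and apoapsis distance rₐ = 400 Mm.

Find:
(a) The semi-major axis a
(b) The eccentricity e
rₚ = 100 Mm = 1 × 10^8 m
rₐ = 400 Mm = 4 × 10^8 m
(a) a = (rₚ + rₐ)/2 = 2.5 × 10^8 m ≈ 250 Mm
(b) e = (rₐ − rₚ)/(rₐ + rₚ) = (3 × 10^8) / (5 × 10^8) = 0.6

Final answer:
(a) a = 250 Mm
(b) e = 0.6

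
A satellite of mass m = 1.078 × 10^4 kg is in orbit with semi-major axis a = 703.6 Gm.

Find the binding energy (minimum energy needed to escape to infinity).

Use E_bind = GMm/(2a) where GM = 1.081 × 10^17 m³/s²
a = 703.6 Gm = 7.036 × 10^11 m
GM = 1.081 × 10^17 m³/s²
m = 1.078 × 10^4 kg
GMm = 1.081 × 10^17 × 10780 = 1.16532 × 10^21 m³·kg/s²
2a = 1.4072 × 10^12 m
E_bind = GMm/(2a) = 8.28111 × 10^8 J ≈ 828.1 MJ

Final answer: 828.1 MJ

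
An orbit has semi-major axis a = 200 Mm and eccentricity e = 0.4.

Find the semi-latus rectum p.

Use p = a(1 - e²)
a = 200 Mm = 2 × 10^8 m
e = 0.4,  e² = 0.16,  1 − e² = 0.84
p = a(1 − e²) = 2 × 10^8 m × 0.84 = 1.68 × 10^8 m ≈ 168 Mm

Final answer: p = 168 Mm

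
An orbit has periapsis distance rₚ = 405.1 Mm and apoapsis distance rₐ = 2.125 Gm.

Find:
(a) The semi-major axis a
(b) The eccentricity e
rₚ = 405.1 Mm = 4.051 × 10^8 m
rₐ = 2.125 Gm = 2.125 × 10^9 m
(a) a = (rₚ + rₐ)/2 = 1.26505 × 10^9 m ≈ 1.265 Gm
(b) e = (rₐ − rₚ)/(rₐ + rₚ) = (1.7199 × 10^9) / (2.5301 × 10^9) = 0.679776

Final answer:
(a) a = 1.265 Gm
(b) e = 0.6798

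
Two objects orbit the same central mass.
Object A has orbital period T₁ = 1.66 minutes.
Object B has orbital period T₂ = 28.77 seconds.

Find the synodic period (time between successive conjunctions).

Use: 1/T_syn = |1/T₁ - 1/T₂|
T₁ = 1.66 minutes = 99.6 s
T₂ = 28.77 seconds
1/T₁ = 0.0100402 s⁻¹
1/T₂ = 0.0347584 s⁻¹
|1/T₁ − 1/T₂| = 0.0247183 s⁻¹
T_syn = 1 / |1/T₁ − 1/T₂| = 40.4559 s ≈ 40.46 seconds

Final answer: T_syn = 40.46 seconds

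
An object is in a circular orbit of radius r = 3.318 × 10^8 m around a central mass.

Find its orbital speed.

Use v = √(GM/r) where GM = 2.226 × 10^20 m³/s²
r = 3.318 × 10^8 m
GM = 2.226 × 10^20 m³/s²
GM/r = (2.226 × 10^20) / (3.318 × 10^8) = 6.70886 × 10^11 m²/s²
v = √(GM/r) = 819076 m/s ≈ 819.1 km/s

Final answer: 819.1 km/s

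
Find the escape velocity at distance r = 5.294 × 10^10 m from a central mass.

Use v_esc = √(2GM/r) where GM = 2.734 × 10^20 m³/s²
r = 5.294 × 10^10 m
GM = 2.734 × 10^20 m³/s²
2GM/r = 2 × (2.734 × 10^20) / (5.294 × 10^10) = 1.03287 × 10^10 m²/s²
v_esc = √(2GM/r) = 101630 m/s ≈ 101.6 km/s

Final answer: 101.6 km/s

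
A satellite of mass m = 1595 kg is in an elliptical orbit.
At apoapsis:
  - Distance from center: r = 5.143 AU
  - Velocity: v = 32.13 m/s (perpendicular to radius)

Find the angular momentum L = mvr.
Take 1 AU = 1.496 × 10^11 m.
r = 5.143 AU = 7.69393 × 10^11 m
v = 32.13 m/s
vr = 32.13 × 7.69393 × 10^11 = 2.47206 × 10^13 m²/s
L = m × vr = 1595 × 2.47206 × 10^13 = 3.94293 × 10^16 kg·m²/s ≈ 3.943 × 10^16 kg·m²/s

Final answer: L = 3.943 × 10^16 kg·m²/s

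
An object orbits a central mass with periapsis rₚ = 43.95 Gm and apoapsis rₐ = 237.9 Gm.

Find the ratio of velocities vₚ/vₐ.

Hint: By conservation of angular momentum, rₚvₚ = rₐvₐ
rₚ = 43.95 Gm = 4.395 × 10^10 m
rₐ = 237.9 Gm = 2.379 × 10^11 m
rₚvₚ = rₐvₐ  ⇒  vₚ/vₐ = rₐ/rₚ
vₚ/vₐ = (2.379 × 10^11) / (4.395 × 10^10) = 5.41297

Final answer: vₚ/vₐ = 5.413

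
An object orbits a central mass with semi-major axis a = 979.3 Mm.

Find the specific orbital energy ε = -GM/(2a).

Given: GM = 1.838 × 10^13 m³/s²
a = 979.3 Mm = 9.793 × 10^8 m
GM = 1.838 × 10^13 m³/s²
2a = 1.9586 × 10^9 m
ε = −GM/(2a) = -9384.25 J/kg ≈ -9.384 kJ/kg

Final answer: -9.384 kJ/kg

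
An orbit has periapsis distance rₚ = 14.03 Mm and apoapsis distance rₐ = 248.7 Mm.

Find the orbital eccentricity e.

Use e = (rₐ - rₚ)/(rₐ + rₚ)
rₚ = 14.03 Mm = 1.403 × 10^7 m
rₐ = 248.7 Mm = 2.487 × 10^8 m
rₐ − rₚ = 2.3467 × 10^8 m
rₐ + rₚ = 2.6273 × 10^8 m
e = (rₐ − rₚ)/(rₐ + rₚ) = 0.893198

Final answer: e = 0.8932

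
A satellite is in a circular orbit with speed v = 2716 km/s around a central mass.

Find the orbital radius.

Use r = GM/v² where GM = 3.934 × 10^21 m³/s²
v = 2716 km/s = 2.716 × 10^6 m/s
GM = 3.934 × 10^21 m³/s²
v² = 7.37666 × 10^12 m²/s²
r = GM/v² = (3.934 × 10^21) / (7.37666 × 10^12) = 5.33304 × 10^8 m ≈ 533.3 Mm

Final answer: 533.3 Mm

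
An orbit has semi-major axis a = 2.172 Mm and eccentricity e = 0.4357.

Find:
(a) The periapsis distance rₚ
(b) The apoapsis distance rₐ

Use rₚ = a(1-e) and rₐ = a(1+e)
a = 2.172 Mm = 2.172 × 10^6 m
e = 0.4357:  1 − e = 0.5643,  1 + e = 1.4357
(a) rₚ = a(1 − e) = 2.172 × 10^6 m × 0.5643 = 1.22566 × 10^6 m ≈ 1.226 Mm
(b) rₐ = a(1 + e) = 2.172 × 10^6 m × 1.4357 = 3.11834 × 10^6 m ≈ 3.118 Mm

Final answer:
(a) rₚ = 1.226 Mm
(b) rₐ = 3.118 Mm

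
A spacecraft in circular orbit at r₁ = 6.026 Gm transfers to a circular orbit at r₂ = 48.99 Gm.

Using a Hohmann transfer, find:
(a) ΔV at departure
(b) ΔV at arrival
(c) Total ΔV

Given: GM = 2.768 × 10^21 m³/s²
r₁ = 6.026 Gm = 6.026 × 10^9 m
r₂ = 48.99 Gm = 4.899 × 10^10 m
GM = 2.768 × 10^21 m³/s²
Transfer ellipse: a_t = (r₁ + r₂)/2 = 2.7508 × 10^10 m
Circular speed at r₁: v₁ = √(GM/r₁) = 677748 m/s
Transfer speed at r₁ (periapsis): v₁ₜ = √(GM(2/r₁ − 1/a_t)) = 904467 m/s
(a) ΔV₁ = v₁ₜ − v₁ = 226719 m/s ≈ 226.7 km/s
Circular speed at r₂: v₂ = √(GM/r₂) = 237700 m/s
Transfer speed at r₂ (apoapsis): v₂ₜ = √(GM(2/r₂ − 1/a_t)) = 111254 m/s
(b) ΔV₂ = v₂ − v₂ₜ = 126446 m/s ≈ 126.4 km/s
(c) ΔV_total = ΔV₁ + ΔV₂ = 353165 m/s ≈ 353.2 km/s

Final answer:
(a) ΔV₁ = 226.7 km/s
(b) ΔV₂ = 126.4 km/s
(c) ΔV_total = 353.2 km/s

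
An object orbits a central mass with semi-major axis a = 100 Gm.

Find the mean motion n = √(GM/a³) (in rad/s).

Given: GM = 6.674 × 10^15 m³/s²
a = 100 Gm = 1 × 10^11 m
GM = 6.674 × 10^15 m³/s²
a³ = 1 × 10^33 m³
GM/a³ = (6.674 × 10^15) / (1 × 10^33) = 6.674 × 10^-18 s⁻²
n = √(GM/a³) = 2.58341 × 10^-9 rad/s ≈ 2.583 × 10^-9 rad/s

Final answer: n = 2.583 × 10^-9 rad/s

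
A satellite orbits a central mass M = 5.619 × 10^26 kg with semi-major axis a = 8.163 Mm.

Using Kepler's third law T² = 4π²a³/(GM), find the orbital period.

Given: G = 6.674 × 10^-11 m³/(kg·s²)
M = 5.619 × 10^26 kg
GM = G × M = 6.674 × 10^-11 × 5.619 × 10^26 = 3.75012 × 10^16 m³/s²
a = 8.163 Mm = 8.163 × 10^6 m
a³ = 5.43938 × 10^20 m³
T = 2π √(a³/GM) = 2π √((5.43938 × 10^20) / (3.75012 × 10^16)) = 2π × 120.435 s
T = 756.714 s ≈ 12.61 minutes

Final answer: 12.61 minutes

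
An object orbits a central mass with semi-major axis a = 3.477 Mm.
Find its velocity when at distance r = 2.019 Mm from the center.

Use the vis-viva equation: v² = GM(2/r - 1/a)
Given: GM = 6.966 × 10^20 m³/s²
a = 3.477 Mm = 3.477 × 10^6 m
r = 2.019 Mm = 2.019 × 10^6 m
GM = 6.966 × 10^20 m³/s²
2/r − 1/a = 9.90589 × 10^-7 − 2.87604 × 10^-7 = 7.02985 × 10^-7 m⁻¹
v² = GM (2/r − 1/a) = 4.89699 × 10^14 m²/s²
v = 2.21292 × 10^7 m/s ≈ 2.213 × 10^4 km/s

Final answer: 2.213 × 10^4 km/s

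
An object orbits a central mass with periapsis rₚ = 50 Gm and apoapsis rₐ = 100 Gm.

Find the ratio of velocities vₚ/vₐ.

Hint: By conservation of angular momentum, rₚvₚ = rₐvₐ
rₚ = 50 Gm = 5 × 10^10 m
rₐ = 100 Gm = 1 × 10^11 m
rₚvₚ = rₐvₐ  ⇒  vₚ/vₐ = rₐ/rₚ
vₚ/vₐ = (1 × 10^11) / (5 × 10^10) = 2

Final answer: vₚ/vₐ = 2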